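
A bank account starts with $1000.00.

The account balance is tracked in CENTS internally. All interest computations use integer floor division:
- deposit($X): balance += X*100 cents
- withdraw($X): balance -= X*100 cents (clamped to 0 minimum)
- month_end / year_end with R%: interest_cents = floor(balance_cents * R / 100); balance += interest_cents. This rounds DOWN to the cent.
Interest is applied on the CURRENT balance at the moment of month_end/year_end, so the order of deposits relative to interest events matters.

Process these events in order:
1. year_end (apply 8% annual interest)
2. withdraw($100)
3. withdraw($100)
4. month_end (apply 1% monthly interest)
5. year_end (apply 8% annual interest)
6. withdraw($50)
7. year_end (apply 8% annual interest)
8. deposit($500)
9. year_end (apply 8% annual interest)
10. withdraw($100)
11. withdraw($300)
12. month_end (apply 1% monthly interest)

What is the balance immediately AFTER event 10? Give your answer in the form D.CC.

Answer: 1501.30

Derivation:
After 1 (year_end (apply 8% annual interest)): balance=$1080.00 total_interest=$80.00
After 2 (withdraw($100)): balance=$980.00 total_interest=$80.00
After 3 (withdraw($100)): balance=$880.00 total_interest=$80.00
After 4 (month_end (apply 1% monthly interest)): balance=$888.80 total_interest=$88.80
After 5 (year_end (apply 8% annual interest)): balance=$959.90 total_interest=$159.90
After 6 (withdraw($50)): balance=$909.90 total_interest=$159.90
After 7 (year_end (apply 8% annual interest)): balance=$982.69 total_interest=$232.69
After 8 (deposit($500)): balance=$1482.69 total_interest=$232.69
After 9 (year_end (apply 8% annual interest)): balance=$1601.30 total_interest=$351.30
After 10 (withdraw($100)): balance=$1501.30 total_interest=$351.30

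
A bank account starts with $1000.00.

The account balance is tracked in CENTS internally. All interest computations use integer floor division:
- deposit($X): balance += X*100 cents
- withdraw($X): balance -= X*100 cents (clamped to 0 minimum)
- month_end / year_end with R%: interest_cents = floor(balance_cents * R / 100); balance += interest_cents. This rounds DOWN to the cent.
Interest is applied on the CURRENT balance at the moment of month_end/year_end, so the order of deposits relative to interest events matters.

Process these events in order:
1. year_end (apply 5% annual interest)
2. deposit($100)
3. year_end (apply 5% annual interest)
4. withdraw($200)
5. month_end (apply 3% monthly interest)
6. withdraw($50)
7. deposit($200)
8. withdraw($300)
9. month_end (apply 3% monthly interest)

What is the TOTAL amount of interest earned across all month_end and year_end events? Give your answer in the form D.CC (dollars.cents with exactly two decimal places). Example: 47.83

After 1 (year_end (apply 5% annual interest)): balance=$1050.00 total_interest=$50.00
After 2 (deposit($100)): balance=$1150.00 total_interest=$50.00
After 3 (year_end (apply 5% annual interest)): balance=$1207.50 total_interest=$107.50
After 4 (withdraw($200)): balance=$1007.50 total_interest=$107.50
After 5 (month_end (apply 3% monthly interest)): balance=$1037.72 total_interest=$137.72
After 6 (withdraw($50)): balance=$987.72 total_interest=$137.72
After 7 (deposit($200)): balance=$1187.72 total_interest=$137.72
After 8 (withdraw($300)): balance=$887.72 total_interest=$137.72
After 9 (month_end (apply 3% monthly interest)): balance=$914.35 total_interest=$164.35

Answer: 164.35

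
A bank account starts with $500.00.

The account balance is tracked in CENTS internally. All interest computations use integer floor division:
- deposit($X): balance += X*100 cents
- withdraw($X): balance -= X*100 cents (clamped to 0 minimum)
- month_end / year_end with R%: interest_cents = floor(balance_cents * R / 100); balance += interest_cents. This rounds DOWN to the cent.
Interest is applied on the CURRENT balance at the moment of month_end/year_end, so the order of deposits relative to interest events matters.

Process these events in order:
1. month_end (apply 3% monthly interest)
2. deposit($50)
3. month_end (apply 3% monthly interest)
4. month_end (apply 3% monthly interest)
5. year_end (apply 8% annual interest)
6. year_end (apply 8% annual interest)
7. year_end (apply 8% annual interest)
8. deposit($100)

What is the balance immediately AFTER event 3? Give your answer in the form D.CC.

Answer: 581.95

Derivation:
After 1 (month_end (apply 3% monthly interest)): balance=$515.00 total_interest=$15.00
After 2 (deposit($50)): balance=$565.00 total_interest=$15.00
After 3 (month_end (apply 3% monthly interest)): balance=$581.95 total_interest=$31.95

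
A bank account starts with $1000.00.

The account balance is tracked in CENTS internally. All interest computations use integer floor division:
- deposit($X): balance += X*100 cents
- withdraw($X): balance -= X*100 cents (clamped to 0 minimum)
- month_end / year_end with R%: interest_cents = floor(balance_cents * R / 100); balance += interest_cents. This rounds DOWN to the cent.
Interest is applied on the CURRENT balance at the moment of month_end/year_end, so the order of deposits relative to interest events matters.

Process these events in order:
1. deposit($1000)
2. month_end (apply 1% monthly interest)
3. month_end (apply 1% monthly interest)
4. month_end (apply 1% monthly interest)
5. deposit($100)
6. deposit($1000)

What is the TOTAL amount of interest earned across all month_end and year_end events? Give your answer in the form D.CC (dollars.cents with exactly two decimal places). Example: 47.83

After 1 (deposit($1000)): balance=$2000.00 total_interest=$0.00
After 2 (month_end (apply 1% monthly interest)): balance=$2020.00 total_interest=$20.00
After 3 (month_end (apply 1% monthly interest)): balance=$2040.20 total_interest=$40.20
After 4 (month_end (apply 1% monthly interest)): balance=$2060.60 total_interest=$60.60
After 5 (deposit($100)): balance=$2160.60 total_interest=$60.60
After 6 (deposit($1000)): balance=$3160.60 total_interest=$60.60

Answer: 60.60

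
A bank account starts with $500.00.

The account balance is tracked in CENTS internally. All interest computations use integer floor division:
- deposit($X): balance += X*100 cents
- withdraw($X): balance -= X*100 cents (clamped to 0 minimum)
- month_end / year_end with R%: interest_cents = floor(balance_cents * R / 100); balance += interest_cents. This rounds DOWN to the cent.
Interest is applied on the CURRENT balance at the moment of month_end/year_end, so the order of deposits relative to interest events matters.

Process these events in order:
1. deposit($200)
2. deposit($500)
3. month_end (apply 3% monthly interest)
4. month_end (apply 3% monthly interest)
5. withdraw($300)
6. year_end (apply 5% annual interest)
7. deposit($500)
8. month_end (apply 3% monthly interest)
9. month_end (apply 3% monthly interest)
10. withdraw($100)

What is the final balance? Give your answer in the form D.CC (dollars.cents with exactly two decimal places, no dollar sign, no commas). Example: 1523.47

After 1 (deposit($200)): balance=$700.00 total_interest=$0.00
After 2 (deposit($500)): balance=$1200.00 total_interest=$0.00
After 3 (month_end (apply 3% monthly interest)): balance=$1236.00 total_interest=$36.00
After 4 (month_end (apply 3% monthly interest)): balance=$1273.08 total_interest=$73.08
After 5 (withdraw($300)): balance=$973.08 total_interest=$73.08
After 6 (year_end (apply 5% annual interest)): balance=$1021.73 total_interest=$121.73
After 7 (deposit($500)): balance=$1521.73 total_interest=$121.73
After 8 (month_end (apply 3% monthly interest)): balance=$1567.38 total_interest=$167.38
After 9 (month_end (apply 3% monthly interest)): balance=$1614.40 total_interest=$214.40
After 10 (withdraw($100)): balance=$1514.40 total_interest=$214.40

Answer: 1514.40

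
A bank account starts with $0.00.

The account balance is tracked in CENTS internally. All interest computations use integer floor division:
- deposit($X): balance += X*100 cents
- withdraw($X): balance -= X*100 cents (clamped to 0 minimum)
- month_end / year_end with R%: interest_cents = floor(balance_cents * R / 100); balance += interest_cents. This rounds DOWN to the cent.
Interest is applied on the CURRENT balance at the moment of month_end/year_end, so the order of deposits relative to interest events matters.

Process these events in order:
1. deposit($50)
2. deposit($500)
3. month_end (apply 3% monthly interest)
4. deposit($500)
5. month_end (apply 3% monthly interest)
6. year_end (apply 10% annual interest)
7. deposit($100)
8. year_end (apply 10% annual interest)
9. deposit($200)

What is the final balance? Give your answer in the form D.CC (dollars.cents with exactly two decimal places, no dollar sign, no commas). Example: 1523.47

Answer: 1639.16

Derivation:
After 1 (deposit($50)): balance=$50.00 total_interest=$0.00
After 2 (deposit($500)): balance=$550.00 total_interest=$0.00
After 3 (month_end (apply 3% monthly interest)): balance=$566.50 total_interest=$16.50
After 4 (deposit($500)): balance=$1066.50 total_interest=$16.50
After 5 (month_end (apply 3% monthly interest)): balance=$1098.49 total_interest=$48.49
After 6 (year_end (apply 10% annual interest)): balance=$1208.33 total_interest=$158.33
After 7 (deposit($100)): balance=$1308.33 total_interest=$158.33
After 8 (year_end (apply 10% annual interest)): balance=$1439.16 total_interest=$289.16
After 9 (deposit($200)): balance=$1639.16 total_interest=$289.16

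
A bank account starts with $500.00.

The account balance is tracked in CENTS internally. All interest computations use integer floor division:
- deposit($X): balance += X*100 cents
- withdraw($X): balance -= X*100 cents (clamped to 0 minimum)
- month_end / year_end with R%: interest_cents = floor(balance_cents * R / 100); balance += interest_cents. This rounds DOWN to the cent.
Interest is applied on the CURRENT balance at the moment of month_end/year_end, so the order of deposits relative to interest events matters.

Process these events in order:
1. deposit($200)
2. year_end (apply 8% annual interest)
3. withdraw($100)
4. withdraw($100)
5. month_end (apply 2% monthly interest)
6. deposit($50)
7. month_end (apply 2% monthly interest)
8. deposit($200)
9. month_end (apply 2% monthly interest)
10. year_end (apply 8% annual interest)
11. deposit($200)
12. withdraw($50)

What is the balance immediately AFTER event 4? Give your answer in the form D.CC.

After 1 (deposit($200)): balance=$700.00 total_interest=$0.00
After 2 (year_end (apply 8% annual interest)): balance=$756.00 total_interest=$56.00
After 3 (withdraw($100)): balance=$656.00 total_interest=$56.00
After 4 (withdraw($100)): balance=$556.00 total_interest=$56.00

Answer: 556.00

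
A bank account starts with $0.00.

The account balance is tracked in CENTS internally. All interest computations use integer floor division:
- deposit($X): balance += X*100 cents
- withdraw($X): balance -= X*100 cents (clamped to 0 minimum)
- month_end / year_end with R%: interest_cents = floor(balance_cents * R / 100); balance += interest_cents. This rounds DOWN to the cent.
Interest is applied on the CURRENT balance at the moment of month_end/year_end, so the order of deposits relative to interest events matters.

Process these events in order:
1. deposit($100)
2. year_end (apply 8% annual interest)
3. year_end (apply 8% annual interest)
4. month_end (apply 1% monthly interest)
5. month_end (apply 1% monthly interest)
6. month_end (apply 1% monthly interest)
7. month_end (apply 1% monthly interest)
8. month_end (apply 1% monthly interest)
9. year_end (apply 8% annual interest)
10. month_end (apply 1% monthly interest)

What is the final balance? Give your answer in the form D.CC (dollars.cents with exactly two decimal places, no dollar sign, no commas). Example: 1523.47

Answer: 133.68

Derivation:
After 1 (deposit($100)): balance=$100.00 total_interest=$0.00
After 2 (year_end (apply 8% annual interest)): balance=$108.00 total_interest=$8.00
After 3 (year_end (apply 8% annual interest)): balance=$116.64 total_interest=$16.64
After 4 (month_end (apply 1% monthly interest)): balance=$117.80 total_interest=$17.80
After 5 (month_end (apply 1% monthly interest)): balance=$118.97 total_interest=$18.97
After 6 (month_end (apply 1% monthly interest)): balance=$120.15 total_interest=$20.15
After 7 (month_end (apply 1% monthly interest)): balance=$121.35 total_interest=$21.35
After 8 (month_end (apply 1% monthly interest)): balance=$122.56 total_interest=$22.56
After 9 (year_end (apply 8% annual interest)): balance=$132.36 total_interest=$32.36
After 10 (month_end (apply 1% monthly interest)): balance=$133.68 total_interest=$33.68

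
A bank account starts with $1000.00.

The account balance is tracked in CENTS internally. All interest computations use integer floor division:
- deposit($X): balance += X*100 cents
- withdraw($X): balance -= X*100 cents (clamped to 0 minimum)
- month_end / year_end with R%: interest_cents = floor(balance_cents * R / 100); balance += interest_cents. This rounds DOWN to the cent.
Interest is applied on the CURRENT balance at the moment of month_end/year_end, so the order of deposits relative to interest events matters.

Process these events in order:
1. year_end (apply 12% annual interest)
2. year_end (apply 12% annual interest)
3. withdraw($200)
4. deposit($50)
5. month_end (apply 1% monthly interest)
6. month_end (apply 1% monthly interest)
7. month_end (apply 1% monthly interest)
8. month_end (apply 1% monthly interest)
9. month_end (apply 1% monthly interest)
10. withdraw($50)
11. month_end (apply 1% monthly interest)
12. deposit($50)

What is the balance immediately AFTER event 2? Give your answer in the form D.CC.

After 1 (year_end (apply 12% annual interest)): balance=$1120.00 total_interest=$120.00
After 2 (year_end (apply 12% annual interest)): balance=$1254.40 total_interest=$254.40

Answer: 1254.40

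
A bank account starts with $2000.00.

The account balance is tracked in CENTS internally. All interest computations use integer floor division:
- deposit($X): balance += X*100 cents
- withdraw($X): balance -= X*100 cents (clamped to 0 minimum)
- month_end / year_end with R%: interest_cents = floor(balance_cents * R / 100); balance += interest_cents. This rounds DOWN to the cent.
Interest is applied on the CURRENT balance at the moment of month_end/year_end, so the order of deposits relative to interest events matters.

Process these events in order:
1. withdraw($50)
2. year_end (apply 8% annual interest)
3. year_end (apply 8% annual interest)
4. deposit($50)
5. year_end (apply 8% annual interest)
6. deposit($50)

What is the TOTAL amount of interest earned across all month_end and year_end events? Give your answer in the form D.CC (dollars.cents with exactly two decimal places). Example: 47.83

Answer: 510.43

Derivation:
After 1 (withdraw($50)): balance=$1950.00 total_interest=$0.00
After 2 (year_end (apply 8% annual interest)): balance=$2106.00 total_interest=$156.00
After 3 (year_end (apply 8% annual interest)): balance=$2274.48 total_interest=$324.48
After 4 (deposit($50)): balance=$2324.48 total_interest=$324.48
After 5 (year_end (apply 8% annual interest)): balance=$2510.43 total_interest=$510.43
After 6 (deposit($50)): balance=$2560.43 total_interest=$510.43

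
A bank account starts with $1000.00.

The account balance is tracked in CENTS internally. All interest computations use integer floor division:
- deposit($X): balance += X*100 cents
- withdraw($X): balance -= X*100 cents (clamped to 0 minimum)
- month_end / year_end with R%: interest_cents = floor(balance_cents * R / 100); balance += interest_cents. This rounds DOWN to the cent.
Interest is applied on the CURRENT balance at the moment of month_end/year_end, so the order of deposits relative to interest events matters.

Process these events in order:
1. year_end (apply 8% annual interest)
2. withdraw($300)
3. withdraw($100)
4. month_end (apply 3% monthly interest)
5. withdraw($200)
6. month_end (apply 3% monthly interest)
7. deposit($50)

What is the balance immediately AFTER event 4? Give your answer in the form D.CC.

Answer: 700.40

Derivation:
After 1 (year_end (apply 8% annual interest)): balance=$1080.00 total_interest=$80.00
After 2 (withdraw($300)): balance=$780.00 total_interest=$80.00
After 3 (withdraw($100)): balance=$680.00 total_interest=$80.00
After 4 (month_end (apply 3% monthly interest)): balance=$700.40 total_interest=$100.40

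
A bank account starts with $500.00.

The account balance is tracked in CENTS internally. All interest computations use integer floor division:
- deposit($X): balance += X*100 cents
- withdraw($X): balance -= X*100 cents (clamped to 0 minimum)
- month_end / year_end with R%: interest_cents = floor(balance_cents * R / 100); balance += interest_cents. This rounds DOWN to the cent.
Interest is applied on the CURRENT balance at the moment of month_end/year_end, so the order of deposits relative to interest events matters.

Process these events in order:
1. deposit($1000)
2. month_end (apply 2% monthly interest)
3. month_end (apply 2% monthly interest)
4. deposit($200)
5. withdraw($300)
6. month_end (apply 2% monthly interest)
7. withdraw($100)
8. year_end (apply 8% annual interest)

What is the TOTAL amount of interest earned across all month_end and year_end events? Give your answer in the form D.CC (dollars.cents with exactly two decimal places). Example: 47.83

After 1 (deposit($1000)): balance=$1500.00 total_interest=$0.00
After 2 (month_end (apply 2% monthly interest)): balance=$1530.00 total_interest=$30.00
After 3 (month_end (apply 2% monthly interest)): balance=$1560.60 total_interest=$60.60
After 4 (deposit($200)): balance=$1760.60 total_interest=$60.60
After 5 (withdraw($300)): balance=$1460.60 total_interest=$60.60
After 6 (month_end (apply 2% monthly interest)): balance=$1489.81 total_interest=$89.81
After 7 (withdraw($100)): balance=$1389.81 total_interest=$89.81
After 8 (year_end (apply 8% annual interest)): balance=$1500.99 total_interest=$200.99

Answer: 200.99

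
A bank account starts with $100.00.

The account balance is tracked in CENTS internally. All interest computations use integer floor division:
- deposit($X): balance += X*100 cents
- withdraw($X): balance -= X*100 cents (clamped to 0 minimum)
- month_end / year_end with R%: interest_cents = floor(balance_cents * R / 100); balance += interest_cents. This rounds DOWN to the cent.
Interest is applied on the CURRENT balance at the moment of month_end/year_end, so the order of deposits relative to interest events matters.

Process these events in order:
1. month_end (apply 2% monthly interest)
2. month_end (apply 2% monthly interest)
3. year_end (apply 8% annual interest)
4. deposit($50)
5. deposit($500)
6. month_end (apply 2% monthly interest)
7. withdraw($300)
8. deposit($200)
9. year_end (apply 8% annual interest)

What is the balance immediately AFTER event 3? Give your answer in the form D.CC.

After 1 (month_end (apply 2% monthly interest)): balance=$102.00 total_interest=$2.00
After 2 (month_end (apply 2% monthly interest)): balance=$104.04 total_interest=$4.04
After 3 (year_end (apply 8% annual interest)): balance=$112.36 total_interest=$12.36

Answer: 112.36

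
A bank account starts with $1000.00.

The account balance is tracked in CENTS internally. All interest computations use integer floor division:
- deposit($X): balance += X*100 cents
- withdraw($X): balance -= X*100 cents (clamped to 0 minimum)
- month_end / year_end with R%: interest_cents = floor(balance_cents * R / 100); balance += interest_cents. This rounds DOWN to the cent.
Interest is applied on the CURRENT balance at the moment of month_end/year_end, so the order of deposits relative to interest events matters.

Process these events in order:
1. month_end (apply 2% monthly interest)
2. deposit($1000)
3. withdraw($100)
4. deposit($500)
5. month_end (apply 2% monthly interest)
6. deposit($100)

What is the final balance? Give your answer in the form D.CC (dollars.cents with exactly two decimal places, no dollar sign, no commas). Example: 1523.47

After 1 (month_end (apply 2% monthly interest)): balance=$1020.00 total_interest=$20.00
After 2 (deposit($1000)): balance=$2020.00 total_interest=$20.00
After 3 (withdraw($100)): balance=$1920.00 total_interest=$20.00
After 4 (deposit($500)): balance=$2420.00 total_interest=$20.00
After 5 (month_end (apply 2% monthly interest)): balance=$2468.40 total_interest=$68.40
After 6 (deposit($100)): balance=$2568.40 total_interest=$68.40

Answer: 2568.40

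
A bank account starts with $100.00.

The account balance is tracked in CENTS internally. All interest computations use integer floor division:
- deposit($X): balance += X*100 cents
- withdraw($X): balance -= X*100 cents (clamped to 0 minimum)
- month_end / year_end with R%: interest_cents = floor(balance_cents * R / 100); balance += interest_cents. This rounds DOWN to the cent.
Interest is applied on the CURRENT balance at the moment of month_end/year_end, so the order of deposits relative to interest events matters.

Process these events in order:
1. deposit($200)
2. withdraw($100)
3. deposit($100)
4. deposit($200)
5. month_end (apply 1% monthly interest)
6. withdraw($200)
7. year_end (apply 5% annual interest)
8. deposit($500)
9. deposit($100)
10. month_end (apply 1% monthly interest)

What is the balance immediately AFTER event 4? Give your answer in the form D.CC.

Answer: 500.00

Derivation:
After 1 (deposit($200)): balance=$300.00 total_interest=$0.00
After 2 (withdraw($100)): balance=$200.00 total_interest=$0.00
After 3 (deposit($100)): balance=$300.00 total_interest=$0.00
After 4 (deposit($200)): balance=$500.00 total_interest=$0.00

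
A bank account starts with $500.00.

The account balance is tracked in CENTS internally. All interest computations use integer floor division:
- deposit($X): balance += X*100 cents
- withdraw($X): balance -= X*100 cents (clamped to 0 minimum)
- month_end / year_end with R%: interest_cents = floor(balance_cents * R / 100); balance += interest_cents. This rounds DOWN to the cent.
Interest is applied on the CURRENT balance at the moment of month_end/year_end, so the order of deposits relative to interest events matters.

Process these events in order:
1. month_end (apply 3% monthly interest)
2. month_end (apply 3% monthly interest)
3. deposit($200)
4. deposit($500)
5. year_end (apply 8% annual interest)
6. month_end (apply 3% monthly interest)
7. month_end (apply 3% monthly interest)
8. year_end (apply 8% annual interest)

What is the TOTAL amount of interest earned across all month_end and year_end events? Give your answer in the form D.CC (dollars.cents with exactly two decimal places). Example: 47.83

After 1 (month_end (apply 3% monthly interest)): balance=$515.00 total_interest=$15.00
After 2 (month_end (apply 3% monthly interest)): balance=$530.45 total_interest=$30.45
After 3 (deposit($200)): balance=$730.45 total_interest=$30.45
After 4 (deposit($500)): balance=$1230.45 total_interest=$30.45
After 5 (year_end (apply 8% annual interest)): balance=$1328.88 total_interest=$128.88
After 6 (month_end (apply 3% monthly interest)): balance=$1368.74 total_interest=$168.74
After 7 (month_end (apply 3% monthly interest)): balance=$1409.80 total_interest=$209.80
After 8 (year_end (apply 8% annual interest)): balance=$1522.58 total_interest=$322.58

Answer: 322.58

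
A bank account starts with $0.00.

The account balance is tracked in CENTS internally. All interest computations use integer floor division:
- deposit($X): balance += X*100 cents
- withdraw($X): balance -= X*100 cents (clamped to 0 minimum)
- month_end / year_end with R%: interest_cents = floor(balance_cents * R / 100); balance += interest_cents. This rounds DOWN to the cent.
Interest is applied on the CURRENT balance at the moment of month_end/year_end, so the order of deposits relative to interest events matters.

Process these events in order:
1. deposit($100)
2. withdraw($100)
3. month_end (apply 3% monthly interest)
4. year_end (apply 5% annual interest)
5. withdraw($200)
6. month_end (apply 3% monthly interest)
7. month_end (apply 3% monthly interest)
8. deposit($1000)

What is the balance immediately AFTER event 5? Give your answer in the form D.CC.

Answer: 0.00

Derivation:
After 1 (deposit($100)): balance=$100.00 total_interest=$0.00
After 2 (withdraw($100)): balance=$0.00 total_interest=$0.00
After 3 (month_end (apply 3% monthly interest)): balance=$0.00 total_interest=$0.00
After 4 (year_end (apply 5% annual interest)): balance=$0.00 total_interest=$0.00
After 5 (withdraw($200)): balance=$0.00 total_interest=$0.00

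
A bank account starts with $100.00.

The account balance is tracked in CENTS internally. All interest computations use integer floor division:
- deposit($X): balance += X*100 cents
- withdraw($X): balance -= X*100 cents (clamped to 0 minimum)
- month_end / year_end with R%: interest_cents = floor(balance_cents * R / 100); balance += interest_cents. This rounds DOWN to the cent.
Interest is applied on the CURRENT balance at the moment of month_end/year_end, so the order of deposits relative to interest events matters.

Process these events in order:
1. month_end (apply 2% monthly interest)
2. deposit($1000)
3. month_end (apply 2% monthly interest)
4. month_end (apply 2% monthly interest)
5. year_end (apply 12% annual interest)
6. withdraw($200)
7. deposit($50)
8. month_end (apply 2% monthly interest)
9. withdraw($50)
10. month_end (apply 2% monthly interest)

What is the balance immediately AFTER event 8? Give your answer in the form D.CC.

After 1 (month_end (apply 2% monthly interest)): balance=$102.00 total_interest=$2.00
After 2 (deposit($1000)): balance=$1102.00 total_interest=$2.00
After 3 (month_end (apply 2% monthly interest)): balance=$1124.04 total_interest=$24.04
After 4 (month_end (apply 2% monthly interest)): balance=$1146.52 total_interest=$46.52
After 5 (year_end (apply 12% annual interest)): balance=$1284.10 total_interest=$184.10
After 6 (withdraw($200)): balance=$1084.10 total_interest=$184.10
After 7 (deposit($50)): balance=$1134.10 total_interest=$184.10
After 8 (month_end (apply 2% monthly interest)): balance=$1156.78 total_interest=$206.78

Answer: 1156.78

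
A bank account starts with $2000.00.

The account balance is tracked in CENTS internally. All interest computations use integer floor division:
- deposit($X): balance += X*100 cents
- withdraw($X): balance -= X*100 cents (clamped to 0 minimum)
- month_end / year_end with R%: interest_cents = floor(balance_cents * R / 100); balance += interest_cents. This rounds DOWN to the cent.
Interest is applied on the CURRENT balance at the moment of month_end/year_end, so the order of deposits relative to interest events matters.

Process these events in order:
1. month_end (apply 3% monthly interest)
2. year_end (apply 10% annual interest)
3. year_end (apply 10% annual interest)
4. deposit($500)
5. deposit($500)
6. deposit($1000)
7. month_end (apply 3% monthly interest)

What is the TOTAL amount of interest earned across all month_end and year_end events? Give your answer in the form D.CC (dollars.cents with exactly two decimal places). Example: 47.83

After 1 (month_end (apply 3% monthly interest)): balance=$2060.00 total_interest=$60.00
After 2 (year_end (apply 10% annual interest)): balance=$2266.00 total_interest=$266.00
After 3 (year_end (apply 10% annual interest)): balance=$2492.60 total_interest=$492.60
After 4 (deposit($500)): balance=$2992.60 total_interest=$492.60
After 5 (deposit($500)): balance=$3492.60 total_interest=$492.60
After 6 (deposit($1000)): balance=$4492.60 total_interest=$492.60
After 7 (month_end (apply 3% monthly interest)): balance=$4627.37 total_interest=$627.37

Answer: 627.37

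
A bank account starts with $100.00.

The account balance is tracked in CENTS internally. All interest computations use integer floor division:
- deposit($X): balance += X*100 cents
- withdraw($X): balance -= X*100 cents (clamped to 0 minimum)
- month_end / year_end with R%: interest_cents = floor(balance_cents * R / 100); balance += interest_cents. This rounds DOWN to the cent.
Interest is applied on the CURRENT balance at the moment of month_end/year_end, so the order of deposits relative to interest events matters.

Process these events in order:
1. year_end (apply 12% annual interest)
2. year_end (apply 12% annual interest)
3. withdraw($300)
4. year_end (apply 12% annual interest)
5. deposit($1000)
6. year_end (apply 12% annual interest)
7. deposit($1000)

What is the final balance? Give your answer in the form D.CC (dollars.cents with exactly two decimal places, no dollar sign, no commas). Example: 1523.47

Answer: 2120.00

Derivation:
After 1 (year_end (apply 12% annual interest)): balance=$112.00 total_interest=$12.00
After 2 (year_end (apply 12% annual interest)): balance=$125.44 total_interest=$25.44
After 3 (withdraw($300)): balance=$0.00 total_interest=$25.44
After 4 (year_end (apply 12% annual interest)): balance=$0.00 total_interest=$25.44
After 5 (deposit($1000)): balance=$1000.00 total_interest=$25.44
After 6 (year_end (apply 12% annual interest)): balance=$1120.00 total_interest=$145.44
After 7 (deposit($1000)): balance=$2120.00 total_interest=$145.44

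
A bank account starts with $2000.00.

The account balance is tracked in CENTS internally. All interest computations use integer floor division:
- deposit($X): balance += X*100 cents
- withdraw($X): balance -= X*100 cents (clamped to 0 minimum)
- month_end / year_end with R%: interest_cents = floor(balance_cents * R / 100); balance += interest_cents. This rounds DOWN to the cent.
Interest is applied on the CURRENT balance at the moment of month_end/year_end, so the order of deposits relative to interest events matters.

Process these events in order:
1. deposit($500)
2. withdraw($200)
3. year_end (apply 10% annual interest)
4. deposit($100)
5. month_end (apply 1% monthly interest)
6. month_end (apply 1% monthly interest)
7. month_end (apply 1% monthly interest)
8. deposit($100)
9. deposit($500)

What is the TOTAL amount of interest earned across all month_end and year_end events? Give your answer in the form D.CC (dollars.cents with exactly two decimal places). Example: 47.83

Answer: 309.68

Derivation:
After 1 (deposit($500)): balance=$2500.00 total_interest=$0.00
After 2 (withdraw($200)): balance=$2300.00 total_interest=$0.00
After 3 (year_end (apply 10% annual interest)): balance=$2530.00 total_interest=$230.00
After 4 (deposit($100)): balance=$2630.00 total_interest=$230.00
After 5 (month_end (apply 1% monthly interest)): balance=$2656.30 total_interest=$256.30
After 6 (month_end (apply 1% monthly interest)): balance=$2682.86 total_interest=$282.86
After 7 (month_end (apply 1% monthly interest)): balance=$2709.68 total_interest=$309.68
After 8 (deposit($100)): balance=$2809.68 total_interest=$309.68
After 9 (deposit($500)): balance=$3309.68 total_interest=$309.68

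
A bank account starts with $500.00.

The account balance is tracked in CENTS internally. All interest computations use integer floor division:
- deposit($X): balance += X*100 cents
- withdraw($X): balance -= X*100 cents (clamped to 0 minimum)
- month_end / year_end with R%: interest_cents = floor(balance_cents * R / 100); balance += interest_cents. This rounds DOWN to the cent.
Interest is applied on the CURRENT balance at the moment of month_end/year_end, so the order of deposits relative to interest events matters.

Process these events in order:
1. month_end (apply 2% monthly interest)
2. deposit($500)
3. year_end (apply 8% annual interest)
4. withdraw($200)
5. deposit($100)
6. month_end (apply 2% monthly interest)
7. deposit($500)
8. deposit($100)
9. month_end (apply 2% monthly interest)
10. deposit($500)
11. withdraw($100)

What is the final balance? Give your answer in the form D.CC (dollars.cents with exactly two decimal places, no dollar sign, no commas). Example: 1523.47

Answer: 2042.82

Derivation:
After 1 (month_end (apply 2% monthly interest)): balance=$510.00 total_interest=$10.00
After 2 (deposit($500)): balance=$1010.00 total_interest=$10.00
After 3 (year_end (apply 8% annual interest)): balance=$1090.80 total_interest=$90.80
After 4 (withdraw($200)): balance=$890.80 total_interest=$90.80
After 5 (deposit($100)): balance=$990.80 total_interest=$90.80
After 6 (month_end (apply 2% monthly interest)): balance=$1010.61 total_interest=$110.61
After 7 (deposit($500)): balance=$1510.61 total_interest=$110.61
After 8 (deposit($100)): balance=$1610.61 total_interest=$110.61
After 9 (month_end (apply 2% monthly interest)): balance=$1642.82 total_interest=$142.82
After 10 (deposit($500)): balance=$2142.82 total_interest=$142.82
After 11 (withdraw($100)): balance=$2042.82 total_interest=$142.82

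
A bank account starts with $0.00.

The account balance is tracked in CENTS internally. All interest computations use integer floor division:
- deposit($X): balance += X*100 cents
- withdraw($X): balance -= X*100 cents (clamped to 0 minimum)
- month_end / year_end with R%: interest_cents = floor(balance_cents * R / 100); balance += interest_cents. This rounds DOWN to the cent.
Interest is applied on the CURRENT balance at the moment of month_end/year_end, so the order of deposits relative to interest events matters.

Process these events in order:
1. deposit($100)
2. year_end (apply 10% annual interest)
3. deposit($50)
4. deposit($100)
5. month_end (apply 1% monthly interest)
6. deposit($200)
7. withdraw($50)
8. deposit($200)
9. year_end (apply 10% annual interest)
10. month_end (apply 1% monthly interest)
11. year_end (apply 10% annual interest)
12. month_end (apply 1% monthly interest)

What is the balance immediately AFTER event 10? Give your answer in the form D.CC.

Answer: 680.59

Derivation:
After 1 (deposit($100)): balance=$100.00 total_interest=$0.00
After 2 (year_end (apply 10% annual interest)): balance=$110.00 total_interest=$10.00
After 3 (deposit($50)): balance=$160.00 total_interest=$10.00
After 4 (deposit($100)): balance=$260.00 total_interest=$10.00
After 5 (month_end (apply 1% monthly interest)): balance=$262.60 total_interest=$12.60
After 6 (deposit($200)): balance=$462.60 total_interest=$12.60
After 7 (withdraw($50)): balance=$412.60 total_interest=$12.60
After 8 (deposit($200)): balance=$612.60 total_interest=$12.60
After 9 (year_end (apply 10% annual interest)): balance=$673.86 total_interest=$73.86
After 10 (month_end (apply 1% monthly interest)): balance=$680.59 total_interest=$80.59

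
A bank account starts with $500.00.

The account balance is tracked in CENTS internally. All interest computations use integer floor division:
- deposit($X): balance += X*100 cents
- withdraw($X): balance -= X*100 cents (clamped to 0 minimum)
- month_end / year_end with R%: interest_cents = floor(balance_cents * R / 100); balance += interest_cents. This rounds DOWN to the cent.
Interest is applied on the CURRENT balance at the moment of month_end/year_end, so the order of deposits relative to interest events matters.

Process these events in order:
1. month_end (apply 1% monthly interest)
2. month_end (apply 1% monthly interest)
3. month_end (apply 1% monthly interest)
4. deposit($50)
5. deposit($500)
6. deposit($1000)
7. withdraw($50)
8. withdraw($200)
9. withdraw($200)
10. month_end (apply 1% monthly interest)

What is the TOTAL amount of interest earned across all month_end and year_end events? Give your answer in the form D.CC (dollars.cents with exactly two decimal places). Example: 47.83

Answer: 31.30

Derivation:
After 1 (month_end (apply 1% monthly interest)): balance=$505.00 total_interest=$5.00
After 2 (month_end (apply 1% monthly interest)): balance=$510.05 total_interest=$10.05
After 3 (month_end (apply 1% monthly interest)): balance=$515.15 total_interest=$15.15
After 4 (deposit($50)): balance=$565.15 total_interest=$15.15
After 5 (deposit($500)): balance=$1065.15 total_interest=$15.15
After 6 (deposit($1000)): balance=$2065.15 total_interest=$15.15
After 7 (withdraw($50)): balance=$2015.15 total_interest=$15.15
After 8 (withdraw($200)): balance=$1815.15 total_interest=$15.15
After 9 (withdraw($200)): balance=$1615.15 total_interest=$15.15
After 10 (month_end (apply 1% monthly interest)): balance=$1631.30 total_interest=$31.30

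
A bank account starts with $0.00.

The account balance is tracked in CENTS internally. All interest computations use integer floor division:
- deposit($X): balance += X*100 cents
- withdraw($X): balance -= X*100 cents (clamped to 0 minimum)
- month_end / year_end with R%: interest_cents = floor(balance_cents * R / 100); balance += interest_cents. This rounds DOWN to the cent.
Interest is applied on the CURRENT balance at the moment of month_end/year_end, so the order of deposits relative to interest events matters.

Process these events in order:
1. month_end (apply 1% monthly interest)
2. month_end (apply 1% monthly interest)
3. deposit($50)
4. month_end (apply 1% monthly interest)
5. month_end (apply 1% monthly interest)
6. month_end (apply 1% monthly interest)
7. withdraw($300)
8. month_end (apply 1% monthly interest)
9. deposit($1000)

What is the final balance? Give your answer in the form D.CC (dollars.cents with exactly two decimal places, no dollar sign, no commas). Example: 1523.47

After 1 (month_end (apply 1% monthly interest)): balance=$0.00 total_interest=$0.00
After 2 (month_end (apply 1% monthly interest)): balance=$0.00 total_interest=$0.00
After 3 (deposit($50)): balance=$50.00 total_interest=$0.00
After 4 (month_end (apply 1% monthly interest)): balance=$50.50 total_interest=$0.50
After 5 (month_end (apply 1% monthly interest)): balance=$51.00 total_interest=$1.00
After 6 (month_end (apply 1% monthly interest)): balance=$51.51 total_interest=$1.51
After 7 (withdraw($300)): balance=$0.00 total_interest=$1.51
After 8 (month_end (apply 1% monthly interest)): balance=$0.00 total_interest=$1.51
After 9 (deposit($1000)): balance=$1000.00 total_interest=$1.51

Answer: 1000.00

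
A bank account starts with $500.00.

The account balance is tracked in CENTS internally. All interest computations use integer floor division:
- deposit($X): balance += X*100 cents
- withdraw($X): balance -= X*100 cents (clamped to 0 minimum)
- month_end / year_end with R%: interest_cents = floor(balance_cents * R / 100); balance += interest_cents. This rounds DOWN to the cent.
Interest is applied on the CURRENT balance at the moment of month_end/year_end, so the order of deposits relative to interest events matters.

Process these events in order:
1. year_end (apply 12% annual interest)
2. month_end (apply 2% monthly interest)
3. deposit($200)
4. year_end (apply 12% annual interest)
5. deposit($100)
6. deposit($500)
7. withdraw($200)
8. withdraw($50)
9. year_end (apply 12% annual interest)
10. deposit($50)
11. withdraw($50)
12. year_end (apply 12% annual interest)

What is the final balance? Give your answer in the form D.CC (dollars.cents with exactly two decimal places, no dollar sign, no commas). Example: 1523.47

Answer: 1522.50

Derivation:
After 1 (year_end (apply 12% annual interest)): balance=$560.00 total_interest=$60.00
After 2 (month_end (apply 2% monthly interest)): balance=$571.20 total_interest=$71.20
After 3 (deposit($200)): balance=$771.20 total_interest=$71.20
After 4 (year_end (apply 12% annual interest)): balance=$863.74 total_interest=$163.74
After 5 (deposit($100)): balance=$963.74 total_interest=$163.74
After 6 (deposit($500)): balance=$1463.74 total_interest=$163.74
After 7 (withdraw($200)): balance=$1263.74 total_interest=$163.74
After 8 (withdraw($50)): balance=$1213.74 total_interest=$163.74
After 9 (year_end (apply 12% annual interest)): balance=$1359.38 total_interest=$309.38
After 10 (deposit($50)): balance=$1409.38 total_interest=$309.38
After 11 (withdraw($50)): balance=$1359.38 total_interest=$309.38
After 12 (year_end (apply 12% annual interest)): balance=$1522.50 total_interest=$472.50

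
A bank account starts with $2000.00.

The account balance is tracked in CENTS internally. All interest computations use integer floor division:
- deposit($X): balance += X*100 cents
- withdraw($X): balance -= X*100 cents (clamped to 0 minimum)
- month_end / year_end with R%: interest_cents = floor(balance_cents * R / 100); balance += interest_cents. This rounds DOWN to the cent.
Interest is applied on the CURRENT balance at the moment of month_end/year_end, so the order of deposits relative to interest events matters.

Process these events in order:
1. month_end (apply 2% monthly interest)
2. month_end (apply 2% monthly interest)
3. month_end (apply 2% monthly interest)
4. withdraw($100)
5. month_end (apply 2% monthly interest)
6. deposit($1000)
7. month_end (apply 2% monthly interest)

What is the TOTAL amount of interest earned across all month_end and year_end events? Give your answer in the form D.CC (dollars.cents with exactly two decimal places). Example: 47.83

Answer: 224.10

Derivation:
After 1 (month_end (apply 2% monthly interest)): balance=$2040.00 total_interest=$40.00
After 2 (month_end (apply 2% monthly interest)): balance=$2080.80 total_interest=$80.80
After 3 (month_end (apply 2% monthly interest)): balance=$2122.41 total_interest=$122.41
After 4 (withdraw($100)): balance=$2022.41 total_interest=$122.41
After 5 (month_end (apply 2% monthly interest)): balance=$2062.85 total_interest=$162.85
After 6 (deposit($1000)): balance=$3062.85 total_interest=$162.85
After 7 (month_end (apply 2% monthly interest)): balance=$3124.10 total_interest=$224.10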